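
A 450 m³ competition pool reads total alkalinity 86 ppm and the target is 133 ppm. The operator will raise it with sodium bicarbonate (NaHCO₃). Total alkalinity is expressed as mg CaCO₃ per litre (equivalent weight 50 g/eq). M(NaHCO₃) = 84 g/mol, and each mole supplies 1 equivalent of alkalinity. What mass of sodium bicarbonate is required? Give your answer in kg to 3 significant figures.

Volume: 450 m³ = 450,000 L.
Alkalinity to add: (133 − 86) = 47 mg/L as CaCO₃ × 450,000 L = 21,150 g as CaCO₃.
Equivalents: 21,150 g ÷ 50 g/eq = 423 eq.
NaHCO₃ supplies 1 eq per mole → 423 mol.
Mass: 423 mol × 84 g/mol = 35,530 g.

35.5 kg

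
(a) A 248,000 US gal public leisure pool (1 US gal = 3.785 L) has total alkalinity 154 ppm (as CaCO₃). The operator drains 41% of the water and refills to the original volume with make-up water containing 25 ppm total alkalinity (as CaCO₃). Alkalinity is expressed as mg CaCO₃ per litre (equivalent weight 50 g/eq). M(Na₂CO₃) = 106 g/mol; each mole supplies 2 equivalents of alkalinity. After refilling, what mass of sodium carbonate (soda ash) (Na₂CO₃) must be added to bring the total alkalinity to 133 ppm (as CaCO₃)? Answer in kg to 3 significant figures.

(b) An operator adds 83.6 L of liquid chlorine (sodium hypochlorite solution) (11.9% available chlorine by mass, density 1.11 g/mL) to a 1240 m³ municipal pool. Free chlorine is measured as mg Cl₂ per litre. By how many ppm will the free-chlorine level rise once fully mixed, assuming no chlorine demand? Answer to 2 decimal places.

(a) Volume: 248,000 US gal × 3.785 L/gal = 938,680 L.
(a) After draining 41% and refilling: 154 × 0.59 + 25 × 0.41 = 101.11 ppm.
(a) Deficit to target: 133 − 101.11 = 31.89 mg/L.
(a) As CaCO₃: 31.89 mg/L × 938,680 L = 29,930 g; ÷ 50 g/eq ÷ 2 = 299.3 mol Na₂CO₃.
(a) Mass: 299.3 × 106 = 31,730 g.

(b) Volume: 1240 m³ = 1,240,000 L.
(b) Mass of solution: 83.6 L × 1000 mL/L × 1.11 g/mL = 92,800 g.
(b) Available chlorine delivered: 92,800 g × 0.119 = 11,040 g as Cl₂.
(b) Concentration rise: 11,040 g / 1,240,000 L = 8.905 mg/L = 8.91 ppm.

(a) 31.7 kg; (b) 8.91 ppm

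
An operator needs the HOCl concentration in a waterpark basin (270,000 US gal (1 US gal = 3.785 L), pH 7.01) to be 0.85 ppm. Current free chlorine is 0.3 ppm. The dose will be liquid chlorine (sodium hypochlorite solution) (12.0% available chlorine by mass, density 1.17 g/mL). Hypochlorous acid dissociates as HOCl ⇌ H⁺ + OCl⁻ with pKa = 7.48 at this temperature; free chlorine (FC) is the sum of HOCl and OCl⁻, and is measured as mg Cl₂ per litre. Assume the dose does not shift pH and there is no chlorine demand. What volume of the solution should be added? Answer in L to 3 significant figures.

6.10 L

Volume: 270,000 US gal × 3.785 L/gal = 1,021,950 L.
[OCl⁻]/[HOCl] = 10^(pH − pKa) = 10^(7.01 − 7.48) = 0.3388; fraction as HOCl = 1/(1 + 0.3388) = 0.7469.
Free chlorine required for 0.85 ppm HOCl: 0.85 / 0.7469 = 1.138 ppm.
FC to add: 1.138 − 0.3 = 0.838 mg/L as Cl₂.
Cl₂ equivalent: 0.838 mg/L × 1,021,950 L = 856.4 g.
Product at 12.0% available Cl: 856.4 / 0.12 = 7137 g.
Volume: 7137 g ÷ 1.17 g/mL = 6100 mL.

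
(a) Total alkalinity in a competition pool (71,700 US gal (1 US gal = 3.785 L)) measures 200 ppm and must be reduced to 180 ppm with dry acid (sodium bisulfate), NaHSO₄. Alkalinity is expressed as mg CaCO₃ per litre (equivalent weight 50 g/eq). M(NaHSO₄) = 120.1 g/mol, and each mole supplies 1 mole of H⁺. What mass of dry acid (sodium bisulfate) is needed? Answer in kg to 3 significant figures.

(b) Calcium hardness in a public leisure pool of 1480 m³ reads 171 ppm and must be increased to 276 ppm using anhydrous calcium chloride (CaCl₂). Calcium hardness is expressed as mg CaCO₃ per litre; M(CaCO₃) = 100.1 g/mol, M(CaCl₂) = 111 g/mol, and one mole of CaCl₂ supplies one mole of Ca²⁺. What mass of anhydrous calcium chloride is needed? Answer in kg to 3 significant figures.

(a) 13.0 kg; (b) 172 kg

(a) Volume: 71,700 US gal × 3.785 L/gal = 271,384 L.
(a) Alkalinity to neutralize: (200 − 180) = 20 mg/L as CaCO₃ × 271,384 L = 5428 g as CaCO₃.
(a) Equivalents of H⁺ required: 5428 ÷ 50 g/eq = 108.6 eq = 108.6 mol NaHSO₄.
(a) Mass of NaHSO₄: 108.6 × 120.1 = 13,040 g.

(b) Volume: 1480 m³ = 1,480,000 L.
(b) Hardness to add: (276 − 171) = 105 mg/L as CaCO₃ × 1,480,000 L = 155,400 g as CaCO₃.
(b) Moles of Ca²⁺ (1 mol Ca²⁺ ≡ 1 mol CaCO₃): 155,400 / 100.1 g/mol = 1552 mol.
(b) Mass of CaCl₂: 1552 × 111 = 172,300 g.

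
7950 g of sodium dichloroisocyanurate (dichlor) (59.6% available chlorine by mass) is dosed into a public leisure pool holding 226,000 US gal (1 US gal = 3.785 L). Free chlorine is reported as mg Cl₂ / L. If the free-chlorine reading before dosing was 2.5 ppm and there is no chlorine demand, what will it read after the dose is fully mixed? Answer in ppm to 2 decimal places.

Volume: 226,000 US gal × 3.785 L/gal = 855,410 L.
Available chlorine delivered: 7950 g × 0.596 = 4738 g as Cl₂.
Concentration rise: 4738 g / 855,410 L = 5.539 mg/L = 5.54 ppm.
Final FC: 2.5 + 5.54 = 8.04 ppm.

8.04 ppm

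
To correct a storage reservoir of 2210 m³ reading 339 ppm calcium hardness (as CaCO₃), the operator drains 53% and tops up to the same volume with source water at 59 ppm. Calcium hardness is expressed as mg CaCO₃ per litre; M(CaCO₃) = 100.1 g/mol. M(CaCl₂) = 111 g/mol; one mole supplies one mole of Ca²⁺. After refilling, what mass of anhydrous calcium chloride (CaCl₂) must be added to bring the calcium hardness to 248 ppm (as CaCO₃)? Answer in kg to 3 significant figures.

141 kg

Volume: 2210 m³ = 2,210,000 L.
After draining 53% and refilling: 339 × 0.47 + 59 × 0.53 = 190.6 ppm.
Deficit to target: 248 − 190.6 = 57.4 mg/L.
As CaCO₃: 57.4 mg/L × 2,210,000 L = 126,900 g; ÷ 100.1 = 1267 mol Ca²⁺.
Mass: 1267 × 111 = 140,700 g.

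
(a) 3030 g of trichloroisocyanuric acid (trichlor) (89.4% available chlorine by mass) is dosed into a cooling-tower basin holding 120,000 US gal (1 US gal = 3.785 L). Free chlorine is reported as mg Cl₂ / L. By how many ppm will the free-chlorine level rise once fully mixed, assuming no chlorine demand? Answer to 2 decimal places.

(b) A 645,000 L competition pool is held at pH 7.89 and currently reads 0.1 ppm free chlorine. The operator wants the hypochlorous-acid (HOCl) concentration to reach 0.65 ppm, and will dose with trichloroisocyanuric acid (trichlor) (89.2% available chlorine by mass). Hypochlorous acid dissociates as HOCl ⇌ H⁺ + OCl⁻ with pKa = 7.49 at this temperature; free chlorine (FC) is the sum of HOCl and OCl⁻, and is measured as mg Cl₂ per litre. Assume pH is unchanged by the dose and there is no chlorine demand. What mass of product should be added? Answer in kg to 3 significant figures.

(a) 5.96 ppm; (b) 1.58 kg

(a) Volume: 120,000 US gal × 3.785 L/gal = 454,200 L.
(a) Available chlorine delivered: 3030 g × 0.894 = 2709 g as Cl₂.
(a) Concentration rise: 2709 g / 454,200 L = 5.964 mg/L = 5.96 ppm.

(b) [OCl⁻]/[HOCl] = 10^(pH − pKa) = 10^(7.89 − 7.49) = 2.512; fraction as HOCl = 1/(1 + 2.512) = 0.2847.
(b) Free chlorine required for 0.65 ppm HOCl: 0.65 / 0.2847 = 2.283 ppm.
(b) FC to add: 2.283 − 0.1 = 2.183 mg/L as Cl₂.
(b) Cl₂ equivalent: 2.183 mg/L × 645,000 L = 1408 g.
(b) Product at 89.2% available Cl: 1408 / 0.892 = 1578 g.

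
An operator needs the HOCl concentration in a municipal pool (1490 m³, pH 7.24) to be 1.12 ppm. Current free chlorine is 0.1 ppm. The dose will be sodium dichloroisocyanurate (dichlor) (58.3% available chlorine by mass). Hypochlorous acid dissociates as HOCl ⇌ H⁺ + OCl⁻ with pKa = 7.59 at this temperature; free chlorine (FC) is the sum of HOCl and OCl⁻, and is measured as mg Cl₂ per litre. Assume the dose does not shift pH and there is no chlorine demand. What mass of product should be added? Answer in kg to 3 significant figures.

Volume: 1490 m³ = 1,490,000 L.
[OCl⁻]/[HOCl] = 10^(pH − pKa) = 10^(7.24 − 7.59) = 0.4467; fraction as HOCl = 1/(1 + 0.4467) = 0.6912.
Free chlorine required for 1.12 ppm HOCl: 1.12 / 0.6912 = 1.62 ppm.
FC to add: 1.62 − 0.1 = 1.52 mg/L as Cl₂.
Cl₂ equivalent: 1.52 mg/L × 1,490,000 L = 2265 g.
Product at 58.3% available Cl: 2265 / 0.583 = 3885 g.

3.89 kg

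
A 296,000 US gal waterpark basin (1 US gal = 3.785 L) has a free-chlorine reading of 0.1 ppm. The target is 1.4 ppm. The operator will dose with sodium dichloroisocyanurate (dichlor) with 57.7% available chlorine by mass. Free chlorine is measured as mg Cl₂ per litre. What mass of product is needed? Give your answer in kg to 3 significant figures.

2.52 kg

Volume: 296,000 US gal × 3.785 L/gal = 1,120,360 L.
Chlorine deficit: 1.4 − 0.1 = 1.3 ppm = 1.3 mg/L as Cl₂.
Cl₂ equivalent needed: 1.3 mg/L × 1,120,360 L = 1,456,000 mg = 1456 g.
Product at 57.7% available chlorine: 1456 / 0.577 = 2524 g.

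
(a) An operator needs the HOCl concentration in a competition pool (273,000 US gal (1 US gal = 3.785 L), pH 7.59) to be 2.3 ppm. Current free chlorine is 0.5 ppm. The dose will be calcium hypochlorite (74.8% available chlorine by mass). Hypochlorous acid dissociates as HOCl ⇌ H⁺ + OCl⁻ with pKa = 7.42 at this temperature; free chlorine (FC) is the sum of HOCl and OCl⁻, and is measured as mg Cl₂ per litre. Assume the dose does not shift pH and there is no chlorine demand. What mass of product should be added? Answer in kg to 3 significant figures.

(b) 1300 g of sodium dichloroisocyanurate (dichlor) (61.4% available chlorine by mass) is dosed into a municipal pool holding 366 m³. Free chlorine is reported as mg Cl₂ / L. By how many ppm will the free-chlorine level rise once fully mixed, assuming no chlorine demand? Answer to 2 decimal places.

(a) Volume: 273,000 US gal × 3.785 L/gal = 1,033,305 L.
(a) [OCl⁻]/[HOCl] = 10^(pH − pKa) = 10^(7.59 − 7.42) = 1.479; fraction as HOCl = 1/(1 + 1.479) = 0.4034.
(a) Free chlorine required for 2.3 ppm HOCl: 2.3 / 0.4034 = 5.702 ppm.
(a) FC to add: 5.702 − 0.5 = 5.202 mg/L as Cl₂.
(a) Cl₂ equivalent: 5.202 mg/L × 1,033,305 L = 5375 g.
(a) Product at 74.8% available Cl: 5375 / 0.748 = 7186 g.

(b) Volume: 366 m³ = 366,000 L.
(b) Available chlorine delivered: 1300 g × 0.614 = 798.2 g as Cl₂.
(b) Concentration rise: 798.2 g / 366,000 L = 2.181 mg/L = 2.18 ppm.

(a) 7.19 kg; (b) 2.18 ppm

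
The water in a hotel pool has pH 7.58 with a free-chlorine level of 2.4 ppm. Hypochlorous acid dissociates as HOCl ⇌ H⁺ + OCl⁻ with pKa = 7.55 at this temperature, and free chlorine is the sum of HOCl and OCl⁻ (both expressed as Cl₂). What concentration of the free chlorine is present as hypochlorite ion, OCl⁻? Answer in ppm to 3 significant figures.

[OCl⁻]/[HOCl] = 10^(pH − pKa) = 10^(7.58 − 7.55) = 10^0.03 = 1.072.
Fraction as HOCl = 1 / (1 + 1.072) = 0.4827.
OCl⁻ = (1 − 0.4827) × 2.4 ppm = 1.241 ppm.

1.24 ppm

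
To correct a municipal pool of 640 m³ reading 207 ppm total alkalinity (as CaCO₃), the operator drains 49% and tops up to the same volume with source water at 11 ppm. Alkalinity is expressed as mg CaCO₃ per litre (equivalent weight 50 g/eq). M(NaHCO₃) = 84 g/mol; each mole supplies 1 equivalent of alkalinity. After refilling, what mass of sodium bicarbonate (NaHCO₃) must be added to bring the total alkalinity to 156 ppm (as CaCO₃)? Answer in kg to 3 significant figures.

48.4 kg

Volume: 640 m³ = 640,000 L.
After draining 49% and refilling: 207 × 0.51 + 11 × 0.49 = 110.96 ppm.
Deficit to target: 156 − 110.96 = 45.04 mg/L.
As CaCO₃: 45.04 mg/L × 640,000 L = 28,830 g; ÷ 50 g/eq ÷ 1 = 576.5 mol NaHCO₃.
Mass: 576.5 × 84 = 48,430 g.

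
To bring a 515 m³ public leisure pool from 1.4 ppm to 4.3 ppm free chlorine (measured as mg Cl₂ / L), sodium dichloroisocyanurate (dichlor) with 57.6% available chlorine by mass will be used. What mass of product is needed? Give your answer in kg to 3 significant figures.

Volume: 515 m³ = 515,000 L.
Chlorine deficit: 4.3 − 1.4 = 2.9 ppm = 2.9 mg/L as Cl₂.
Cl₂ equivalent needed: 2.9 mg/L × 515,000 L = 1,494,000 mg = 1494 g.
Product at 57.6% available chlorine: 1494 / 0.576 = 2593 g.

2.59 kg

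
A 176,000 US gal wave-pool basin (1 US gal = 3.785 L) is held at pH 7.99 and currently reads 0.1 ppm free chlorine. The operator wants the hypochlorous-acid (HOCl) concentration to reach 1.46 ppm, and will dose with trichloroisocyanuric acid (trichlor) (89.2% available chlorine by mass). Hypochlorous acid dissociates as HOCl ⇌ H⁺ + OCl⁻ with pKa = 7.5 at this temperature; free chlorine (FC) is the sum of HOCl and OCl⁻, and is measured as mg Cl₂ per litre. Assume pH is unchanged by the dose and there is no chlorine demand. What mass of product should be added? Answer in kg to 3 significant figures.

Volume: 176,000 US gal × 3.785 L/gal = 666,160 L.
[OCl⁻]/[HOCl] = 10^(pH − pKa) = 10^(7.99 − 7.5) = 3.09; fraction as HOCl = 1/(1 + 3.09) = 0.2445.
Free chlorine required for 1.46 ppm HOCl: 1.46 / 0.2445 = 5.972 ppm.
FC to add: 5.972 − 0.1 = 5.872 mg/L as Cl₂.
Cl₂ equivalent: 5.872 mg/L × 666,160 L = 3912 g.
Product at 89.2% available Cl: 3912 / 0.892 = 4385 g.

4.39 kg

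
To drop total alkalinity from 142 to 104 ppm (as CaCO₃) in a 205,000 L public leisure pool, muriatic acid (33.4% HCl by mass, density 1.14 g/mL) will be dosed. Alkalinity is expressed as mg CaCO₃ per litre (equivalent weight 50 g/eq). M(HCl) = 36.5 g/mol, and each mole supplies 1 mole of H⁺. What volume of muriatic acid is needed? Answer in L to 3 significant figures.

14.9 L

Alkalinity to neutralize: (142 − 104) = 38 mg/L as CaCO₃ × 205,000 L = 7790 g as CaCO₃.
Equivalents of H⁺ required: 7790 ÷ 50 g/eq = 155.8 eq = 155.8 mol HCl.
Mass of HCl: 155.8 × 36.5 = 5687 g.
Mass of 33.4% solution: 5687 / 0.334 = 17,030 g.
Volume: 17,030 g ÷ 1.14 g/mL = 14,940 mL.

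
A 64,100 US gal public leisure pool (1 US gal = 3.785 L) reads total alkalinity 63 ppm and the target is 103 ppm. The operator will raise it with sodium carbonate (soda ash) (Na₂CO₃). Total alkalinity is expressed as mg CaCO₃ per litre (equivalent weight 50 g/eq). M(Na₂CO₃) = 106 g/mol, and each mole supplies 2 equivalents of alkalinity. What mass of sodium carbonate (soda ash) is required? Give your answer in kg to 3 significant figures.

10.3 kg

Volume: 64,100 US gal × 3.785 L/gal = 242,618 L.
Alkalinity to add: (103 − 63) = 40 mg/L as CaCO₃ × 242,618 L = 9705 g as CaCO₃.
Equivalents: 9705 g ÷ 50 g/eq = 194.1 eq.
Each mole of Na₂CO₃ supplies 2 eq, so 194.1 / 2 = 97.05 mol.
Mass: 97.05 mol × 106 g/mol = 10,290 g.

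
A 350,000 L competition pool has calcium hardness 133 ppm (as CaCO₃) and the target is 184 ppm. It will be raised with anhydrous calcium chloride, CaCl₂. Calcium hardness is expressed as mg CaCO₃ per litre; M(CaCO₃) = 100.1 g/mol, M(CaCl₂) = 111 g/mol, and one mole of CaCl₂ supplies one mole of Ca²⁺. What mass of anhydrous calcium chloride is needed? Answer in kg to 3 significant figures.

19.8 kg

Hardness to add: (184 − 133) = 51 mg/L as CaCO₃ × 350,000 L = 17,850 g as CaCO₃.
Moles of Ca²⁺ (1 mol Ca²⁺ ≡ 1 mol CaCO₃): 17,850 / 100.1 g/mol = 178.3 mol.
Mass of CaCl₂: 178.3 × 111 = 19,790 g.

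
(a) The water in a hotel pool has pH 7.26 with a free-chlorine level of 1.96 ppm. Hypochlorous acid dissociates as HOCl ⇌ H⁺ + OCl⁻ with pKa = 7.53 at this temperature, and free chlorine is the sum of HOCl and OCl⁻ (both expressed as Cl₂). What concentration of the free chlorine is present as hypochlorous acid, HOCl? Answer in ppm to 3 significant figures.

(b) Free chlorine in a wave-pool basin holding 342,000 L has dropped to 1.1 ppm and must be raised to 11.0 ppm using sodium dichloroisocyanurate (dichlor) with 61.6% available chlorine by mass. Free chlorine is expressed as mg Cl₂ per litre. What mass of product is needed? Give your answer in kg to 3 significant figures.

(a) [OCl⁻]/[HOCl] = 10^(pH − pKa) = 10^(7.26 − 7.53) = 10^-0.27 = 0.537.
(a) Fraction as HOCl = 1 / (1 + 0.537) = 0.6506.
(a) HOCl = 0.6506 × 1.96 ppm = 1.275 ppm.

(b) Chlorine deficit: 11.0 − 1.1 = 9.9 ppm = 9.9 mg/L as Cl₂.
(b) Cl₂ equivalent needed: 9.9 mg/L × 342,000 L = 3,386,000 mg = 3386 g.
(b) Product at 61.6% available chlorine: 3386 / 0.616 = 5496 g.

(a) 1.28 ppm; (b) 5.50 kg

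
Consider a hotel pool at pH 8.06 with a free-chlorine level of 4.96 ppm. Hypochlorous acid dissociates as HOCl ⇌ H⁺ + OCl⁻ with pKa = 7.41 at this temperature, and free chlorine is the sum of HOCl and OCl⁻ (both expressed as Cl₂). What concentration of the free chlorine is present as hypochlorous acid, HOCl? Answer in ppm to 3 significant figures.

0.907 ppm

[OCl⁻]/[HOCl] = 10^(pH − pKa) = 10^(8.06 − 7.41) = 10^0.65 = 4.467.
Fraction as HOCl = 1 / (1 + 4.467) = 0.1829.
HOCl = 0.1829 × 4.96 ppm = 0.9073 ppm.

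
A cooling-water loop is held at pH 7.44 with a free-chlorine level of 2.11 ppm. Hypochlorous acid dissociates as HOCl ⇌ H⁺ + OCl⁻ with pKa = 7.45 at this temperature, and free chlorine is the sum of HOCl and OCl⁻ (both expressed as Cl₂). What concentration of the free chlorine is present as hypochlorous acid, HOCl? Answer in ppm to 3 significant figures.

[OCl⁻]/[HOCl] = 10^(pH − pKa) = 10^(7.44 − 7.45) = 10^-0.01 = 0.9772.
Fraction as HOCl = 1 / (1 + 0.9772) = 0.5058.
HOCl = 0.5058 × 2.11 ppm = 1.067 ppm.

1.07 ppm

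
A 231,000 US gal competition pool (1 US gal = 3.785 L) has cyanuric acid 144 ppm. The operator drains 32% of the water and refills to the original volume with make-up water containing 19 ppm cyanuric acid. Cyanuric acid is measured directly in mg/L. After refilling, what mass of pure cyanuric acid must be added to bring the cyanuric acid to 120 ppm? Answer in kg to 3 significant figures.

14.0 kg

Volume: 231,000 US gal × 3.785 L/gal = 874,335 L.
After draining 32% and refilling: 144 × 0.68 + 19 × 0.32 = 104 ppm.
Deficit to target: 120 − 104 = 16 mg/L.
Mass: 16 mg/L × 874,335 L = 13,990 g cyanuric acid.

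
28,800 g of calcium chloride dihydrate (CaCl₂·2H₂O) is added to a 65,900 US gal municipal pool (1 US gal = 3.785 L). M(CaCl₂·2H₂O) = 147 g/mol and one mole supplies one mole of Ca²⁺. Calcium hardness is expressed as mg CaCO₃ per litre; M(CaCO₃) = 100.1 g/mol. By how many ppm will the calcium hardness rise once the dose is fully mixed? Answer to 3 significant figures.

Volume: 65,900 US gal × 3.785 L/gal = 249,432 L.
Moles of Ca²⁺: 28,800 g ÷ 147 g/mol = 195.9 mol.
As CaCO₃: 195.9 mol × 100.1 g/mol = 19,610 g.
Rise: 19,610 g / 249,432 L × 1000 = 78.62 mg/L.

78.6 ppm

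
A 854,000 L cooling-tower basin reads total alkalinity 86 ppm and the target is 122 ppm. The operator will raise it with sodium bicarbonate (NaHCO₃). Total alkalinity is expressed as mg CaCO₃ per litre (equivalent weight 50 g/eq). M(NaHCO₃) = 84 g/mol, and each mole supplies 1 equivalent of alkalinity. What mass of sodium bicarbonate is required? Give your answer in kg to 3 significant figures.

Alkalinity to add: (122 − 86) = 36 mg/L as CaCO₃ × 854,000 L = 30,740 g as CaCO₃.
Equivalents: 30,740 g ÷ 50 g/eq = 614.9 eq.
NaHCO₃ supplies 1 eq per mole → 614.9 mol.
Mass: 614.9 mol × 84 g/mol = 51,650 g.

51.6 kg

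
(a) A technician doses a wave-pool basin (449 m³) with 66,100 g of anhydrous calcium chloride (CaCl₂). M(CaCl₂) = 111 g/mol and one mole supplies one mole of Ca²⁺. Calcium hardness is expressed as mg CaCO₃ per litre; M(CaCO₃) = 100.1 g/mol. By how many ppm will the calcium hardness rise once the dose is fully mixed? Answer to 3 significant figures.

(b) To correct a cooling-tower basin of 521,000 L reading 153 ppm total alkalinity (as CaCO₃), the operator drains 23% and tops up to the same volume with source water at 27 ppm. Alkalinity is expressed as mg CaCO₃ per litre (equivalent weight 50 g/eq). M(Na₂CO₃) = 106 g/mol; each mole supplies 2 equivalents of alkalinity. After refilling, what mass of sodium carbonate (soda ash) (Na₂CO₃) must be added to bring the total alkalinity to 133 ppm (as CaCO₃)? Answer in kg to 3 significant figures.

(a) 133 ppm; (b) 4.96 kg

(a) Volume: 449 m³ = 449,000 L.
(a) Moles of Ca²⁺: 66,100 g ÷ 111 g/mol = 595.5 mol.
(a) As CaCO₃: 595.5 mol × 100.1 g/mol = 59,610 g.
(a) Rise: 59,610 g / 449,000 L × 1000 = 132.8 mg/L.

(b) After draining 23% and refilling: 153 × 0.77 + 27 × 0.23 = 124.02 ppm.
(b) Deficit to target: 133 − 124.02 = 8.98 mg/L.
(b) As CaCO₃: 8.98 mg/L × 521,000 L = 4679 g; ÷ 50 g/eq ÷ 2 = 46.79 mol Na₂CO₃.
(b) Mass: 46.79 × 106 = 4959 g.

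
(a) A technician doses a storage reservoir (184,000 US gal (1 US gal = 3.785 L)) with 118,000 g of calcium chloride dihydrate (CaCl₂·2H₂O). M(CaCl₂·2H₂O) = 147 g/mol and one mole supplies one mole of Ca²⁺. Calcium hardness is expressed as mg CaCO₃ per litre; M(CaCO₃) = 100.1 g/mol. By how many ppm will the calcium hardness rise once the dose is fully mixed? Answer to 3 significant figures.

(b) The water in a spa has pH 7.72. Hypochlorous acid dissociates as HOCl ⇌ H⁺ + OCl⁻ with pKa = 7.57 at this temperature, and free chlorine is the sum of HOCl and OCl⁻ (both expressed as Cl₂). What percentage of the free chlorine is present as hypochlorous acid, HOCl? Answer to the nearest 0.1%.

(a) Volume: 184,000 US gal × 3.785 L/gal = 696,440 L.
(a) Moles of Ca²⁺: 118,000 g ÷ 147 g/mol = 802.7 mol.
(a) As CaCO₃: 802.7 mol × 100.1 g/mol = 80,350 g.
(a) Rise: 80,350 g / 696,440 L × 1000 = 115.4 mg/L.

(b) [OCl⁻]/[HOCl] = 10^(pH − pKa) = 10^(7.72 − 7.57) = 10^0.15 = 1.413.
(b) Fraction as HOCl = 1 / (1 + 1.413) = 0.4145.

(a) 115 ppm; (b) 41.5%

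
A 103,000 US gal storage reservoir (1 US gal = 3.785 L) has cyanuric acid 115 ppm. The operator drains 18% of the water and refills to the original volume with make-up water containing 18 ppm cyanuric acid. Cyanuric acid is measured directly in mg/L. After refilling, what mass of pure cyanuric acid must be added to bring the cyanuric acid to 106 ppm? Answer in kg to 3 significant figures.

Volume: 103,000 US gal × 3.785 L/gal = 389,855 L.
After draining 18% and refilling: 115 × 0.82 + 18 × 0.18 = 97.54 ppm.
Deficit to target: 106 − 97.54 = 8.46 mg/L.
Mass: 8.46 mg/L × 389,855 L = 3298 g cyanuric acid.

3.30 kg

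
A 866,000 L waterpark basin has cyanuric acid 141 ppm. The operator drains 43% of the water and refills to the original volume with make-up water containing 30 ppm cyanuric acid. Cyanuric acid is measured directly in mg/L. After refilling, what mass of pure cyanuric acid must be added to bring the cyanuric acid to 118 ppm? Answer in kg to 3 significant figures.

21.4 kg

After draining 43% and refilling: 141 × 0.57 + 30 × 0.43 = 93.27 ppm.
Deficit to target: 118 − 93.27 = 24.73 mg/L.
Mass: 24.73 mg/L × 866,000 L = 21,420 g cyanuric acid.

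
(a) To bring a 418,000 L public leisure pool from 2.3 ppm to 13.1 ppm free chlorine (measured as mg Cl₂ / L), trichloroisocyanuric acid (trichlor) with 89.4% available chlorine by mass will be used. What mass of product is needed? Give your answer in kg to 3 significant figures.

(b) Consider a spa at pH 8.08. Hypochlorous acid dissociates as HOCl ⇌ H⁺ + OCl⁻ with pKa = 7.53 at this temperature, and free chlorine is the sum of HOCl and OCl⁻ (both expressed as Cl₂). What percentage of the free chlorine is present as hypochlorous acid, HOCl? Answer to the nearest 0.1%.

(a) Chlorine deficit: 13.1 − 2.3 = 10.8 ppm = 10.8 mg/L as Cl₂.
(a) Cl₂ equivalent needed: 10.8 mg/L × 418,000 L = 4,514,000 mg = 4514 g.
(a) Product at 89.4% available chlorine: 4514 / 0.894 = 5050 g.

(b) [OCl⁻]/[HOCl] = 10^(pH − pKa) = 10^(8.08 − 7.53) = 10^0.55 = 3.548.
(b) Fraction as HOCl = 1 / (1 + 3.548) = 0.2199.

(a) 5.05 kg; (b) 22.0%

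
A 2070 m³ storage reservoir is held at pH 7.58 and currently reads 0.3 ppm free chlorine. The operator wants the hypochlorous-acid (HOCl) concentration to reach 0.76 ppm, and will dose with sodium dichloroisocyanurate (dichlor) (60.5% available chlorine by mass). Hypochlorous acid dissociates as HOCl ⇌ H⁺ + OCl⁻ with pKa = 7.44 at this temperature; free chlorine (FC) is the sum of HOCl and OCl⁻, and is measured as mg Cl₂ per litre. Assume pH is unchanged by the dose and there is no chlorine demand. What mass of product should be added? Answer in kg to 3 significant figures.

5.16 kg

Volume: 2070 m³ = 2,070,000 L.
[OCl⁻]/[HOCl] = 10^(pH − pKa) = 10^(7.58 − 7.44) = 1.38; fraction as HOCl = 1/(1 + 1.38) = 0.4201.
Free chlorine required for 0.76 ppm HOCl: 0.76 / 0.4201 = 1.809 ppm.
FC to add: 1.809 − 0.3 = 1.509 mg/L as Cl₂.
Cl₂ equivalent: 1.509 mg/L × 2,070,000 L = 3124 g.
Product at 60.5% available Cl: 3124 / 0.605 = 5163 g.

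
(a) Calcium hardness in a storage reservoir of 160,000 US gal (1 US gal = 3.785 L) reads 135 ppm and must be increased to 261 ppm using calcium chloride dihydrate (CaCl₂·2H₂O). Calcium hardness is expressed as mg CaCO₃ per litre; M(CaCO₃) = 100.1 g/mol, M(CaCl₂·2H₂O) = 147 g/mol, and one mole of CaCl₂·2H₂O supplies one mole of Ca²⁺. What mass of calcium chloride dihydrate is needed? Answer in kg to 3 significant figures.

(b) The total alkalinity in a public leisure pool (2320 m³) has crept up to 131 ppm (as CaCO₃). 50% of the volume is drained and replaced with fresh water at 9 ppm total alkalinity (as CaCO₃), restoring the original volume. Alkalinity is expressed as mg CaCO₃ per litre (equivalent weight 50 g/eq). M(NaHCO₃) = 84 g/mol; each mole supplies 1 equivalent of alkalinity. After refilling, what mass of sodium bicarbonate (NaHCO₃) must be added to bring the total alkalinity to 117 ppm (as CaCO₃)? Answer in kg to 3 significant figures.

(a) 112 kg; (b) 183 kg

(a) Volume: 160,000 US gal × 3.785 L/gal = 605,600 L.
(a) Hardness to add: (261 − 135) = 126 mg/L as CaCO₃ × 605,600 L = 76,310 g as CaCO₃.
(a) Moles of Ca²⁺ (1 mol Ca²⁺ ≡ 1 mol CaCO₃): 76,310 / 100.1 g/mol = 762.3 mol.
(a) Mass of CaCl₂·2H₂O: 762.3 × 147 = 112,100 g.

(b) Volume: 2320 m³ = 2,320,000 L.
(b) After draining 50% and refilling: 131 × 0.50 + 9 × 0.50 = 70 ppm.
(b) Deficit to target: 117 − 70 = 47 mg/L.
(b) As CaCO₃: 47 mg/L × 2,320,000 L = 109,000 g; ÷ 50 g/eq ÷ 1 = 2181 mol NaHCO₃.
(b) Mass: 2181 × 84 = 183,200 g.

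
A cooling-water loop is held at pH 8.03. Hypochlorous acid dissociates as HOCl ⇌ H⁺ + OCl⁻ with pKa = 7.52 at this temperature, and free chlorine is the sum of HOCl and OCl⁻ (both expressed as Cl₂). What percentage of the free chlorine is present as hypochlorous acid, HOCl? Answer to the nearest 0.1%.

[OCl⁻]/[HOCl] = 10^(pH − pKa) = 10^(8.03 − 7.52) = 10^0.51 = 3.236.
Fraction as HOCl = 1 / (1 + 3.236) = 0.2361.

23.6%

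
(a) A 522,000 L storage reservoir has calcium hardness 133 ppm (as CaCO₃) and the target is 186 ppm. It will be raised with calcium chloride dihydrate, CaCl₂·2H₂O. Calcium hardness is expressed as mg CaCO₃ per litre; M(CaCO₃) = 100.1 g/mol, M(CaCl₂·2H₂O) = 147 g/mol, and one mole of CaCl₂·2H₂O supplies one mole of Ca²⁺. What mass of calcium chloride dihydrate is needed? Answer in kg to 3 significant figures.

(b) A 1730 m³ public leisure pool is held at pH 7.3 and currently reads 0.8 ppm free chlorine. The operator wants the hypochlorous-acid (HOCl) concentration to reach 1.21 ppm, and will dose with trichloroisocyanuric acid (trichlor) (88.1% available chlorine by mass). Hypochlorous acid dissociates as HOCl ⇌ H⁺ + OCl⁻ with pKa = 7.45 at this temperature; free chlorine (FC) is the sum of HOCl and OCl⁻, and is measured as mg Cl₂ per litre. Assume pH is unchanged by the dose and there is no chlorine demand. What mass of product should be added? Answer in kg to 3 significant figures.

(a) 40.6 kg; (b) 2.49 kg

(a) Hardness to add: (186 − 133) = 53 mg/L as CaCO₃ × 522,000 L = 27,670 g as CaCO₃.
(a) Moles of Ca²⁺ (1 mol Ca²⁺ ≡ 1 mol CaCO₃): 27,670 / 100.1 g/mol = 276.4 mol.
(a) Mass of CaCl₂·2H₂O: 276.4 × 147 = 40,630 g.

(b) Volume: 1730 m³ = 1,730,000 L.
(b) [OCl⁻]/[HOCl] = 10^(pH − pKa) = 10^(7.3 − 7.45) = 0.7079; fraction as HOCl = 1/(1 + 0.7079) = 0.5855.
(b) Free chlorine required for 1.21 ppm HOCl: 1.21 / 0.5855 = 2.067 ppm.
(b) FC to add: 2.067 − 0.8 = 1.267 mg/L as Cl₂.
(b) Cl₂ equivalent: 1.267 mg/L × 1,730,000 L = 2191 g.
(b) Product at 88.1% available Cl: 2191 / 0.881 = 2487 g.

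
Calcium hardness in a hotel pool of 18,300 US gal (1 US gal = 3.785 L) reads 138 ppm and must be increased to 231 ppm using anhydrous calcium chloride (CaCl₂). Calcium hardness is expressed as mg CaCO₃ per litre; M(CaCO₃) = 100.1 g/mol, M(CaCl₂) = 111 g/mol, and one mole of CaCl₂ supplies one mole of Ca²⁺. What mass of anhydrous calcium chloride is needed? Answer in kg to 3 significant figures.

7.14 kg

Volume: 18,300 US gal × 3.785 L/gal = 69,266 L.
Hardness to add: (231 − 138) = 93 mg/L as CaCO₃ × 69,266 L = 6442 g as CaCO₃.
Moles of Ca²⁺ (1 mol Ca²⁺ ≡ 1 mol CaCO₃): 6442 / 100.1 g/mol = 64.35 mol.
Mass of CaCl₂: 64.35 × 111 = 7143 g.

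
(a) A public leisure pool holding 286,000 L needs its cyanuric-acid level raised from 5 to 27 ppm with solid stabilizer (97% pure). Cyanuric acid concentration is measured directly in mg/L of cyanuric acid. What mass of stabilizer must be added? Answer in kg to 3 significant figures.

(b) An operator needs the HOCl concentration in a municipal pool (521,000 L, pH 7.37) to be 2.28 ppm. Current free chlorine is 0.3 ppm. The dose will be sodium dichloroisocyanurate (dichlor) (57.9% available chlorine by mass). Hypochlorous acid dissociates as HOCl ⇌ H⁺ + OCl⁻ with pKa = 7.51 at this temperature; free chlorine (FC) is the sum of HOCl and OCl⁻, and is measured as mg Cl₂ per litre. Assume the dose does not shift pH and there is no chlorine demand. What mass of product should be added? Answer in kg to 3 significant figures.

(a) 6.49 kg; (b) 3.27 kg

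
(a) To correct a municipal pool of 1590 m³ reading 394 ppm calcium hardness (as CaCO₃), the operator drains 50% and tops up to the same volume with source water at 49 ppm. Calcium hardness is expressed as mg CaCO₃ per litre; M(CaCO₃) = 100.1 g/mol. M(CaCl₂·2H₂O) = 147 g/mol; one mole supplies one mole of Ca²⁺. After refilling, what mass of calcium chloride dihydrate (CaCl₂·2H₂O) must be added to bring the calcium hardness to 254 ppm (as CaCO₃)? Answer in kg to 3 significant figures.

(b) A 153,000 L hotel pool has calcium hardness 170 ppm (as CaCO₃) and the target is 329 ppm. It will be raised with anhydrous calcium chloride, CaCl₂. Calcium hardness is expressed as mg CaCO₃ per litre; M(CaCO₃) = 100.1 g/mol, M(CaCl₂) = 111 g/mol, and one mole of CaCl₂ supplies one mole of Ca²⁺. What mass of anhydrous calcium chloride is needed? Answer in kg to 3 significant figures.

(a) Volume: 1590 m³ = 1,590,000 L.
(a) After draining 50% and refilling: 394 × 0.50 + 49 × 0.50 = 221.5 ppm.
(a) Deficit to target: 254 − 221.5 = 32.5 mg/L.
(a) As CaCO₃: 32.5 mg/L × 1,590,000 L = 51,680 g; ÷ 100.1 = 516.2 mol Ca²⁺.
(a) Mass: 516.2 × 147 = 75,890 g.

(b) Hardness to add: (329 − 170) = 159 mg/L as CaCO₃ × 153,000 L = 24,330 g as CaCO₃.
(b) Moles of Ca²⁺ (1 mol Ca²⁺ ≡ 1 mol CaCO₃): 24,330 / 100.1 g/mol = 243 mol.
(b) Mass of CaCl₂: 243 × 111 = 26,980 g.

(a) 75.9 kg; (b) 27.0 kg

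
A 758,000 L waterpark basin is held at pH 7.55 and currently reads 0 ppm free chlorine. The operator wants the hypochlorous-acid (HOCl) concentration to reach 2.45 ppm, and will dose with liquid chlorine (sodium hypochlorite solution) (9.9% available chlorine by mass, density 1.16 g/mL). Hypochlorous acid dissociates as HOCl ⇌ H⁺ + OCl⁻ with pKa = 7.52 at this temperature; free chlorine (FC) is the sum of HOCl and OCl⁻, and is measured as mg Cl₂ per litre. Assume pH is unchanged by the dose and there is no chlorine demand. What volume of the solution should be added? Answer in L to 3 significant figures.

[OCl⁻]/[HOCl] = 10^(pH − pKa) = 10^(7.55 − 7.52) = 1.072; fraction as HOCl = 1/(1 + 1.072) = 0.4827.
Free chlorine required for 2.45 ppm HOCl: 2.45 / 0.4827 = 5.075 ppm.
FC to add: 5.075 − 0 = 5.075 mg/L as Cl₂.
Cl₂ equivalent: 5.075 mg/L × 758,000 L = 3847 g.
Product at 9.9% available Cl: 3847 / 0.099 = 38,860 g.
Volume: 38,860 g ÷ 1.16 g/mL = 33,500 mL.

33.5 L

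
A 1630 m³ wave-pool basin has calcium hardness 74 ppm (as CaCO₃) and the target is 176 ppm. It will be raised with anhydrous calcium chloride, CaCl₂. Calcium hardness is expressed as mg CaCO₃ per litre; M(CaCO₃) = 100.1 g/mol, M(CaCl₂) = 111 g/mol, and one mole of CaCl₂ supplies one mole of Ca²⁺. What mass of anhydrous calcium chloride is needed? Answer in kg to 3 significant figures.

184 kg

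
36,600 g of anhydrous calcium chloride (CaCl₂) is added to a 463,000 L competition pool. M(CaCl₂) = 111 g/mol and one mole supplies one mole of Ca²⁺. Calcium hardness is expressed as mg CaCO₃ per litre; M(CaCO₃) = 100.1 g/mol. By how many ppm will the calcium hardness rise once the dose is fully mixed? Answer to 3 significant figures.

Moles of Ca²⁺: 36,600 g ÷ 111 g/mol = 329.7 mol.
As CaCO₃: 329.7 mol × 100.1 g/mol = 33,010 g.
Rise: 33,010 g / 463,000 L × 1000 = 71.29 mg/L.

71.3 ppm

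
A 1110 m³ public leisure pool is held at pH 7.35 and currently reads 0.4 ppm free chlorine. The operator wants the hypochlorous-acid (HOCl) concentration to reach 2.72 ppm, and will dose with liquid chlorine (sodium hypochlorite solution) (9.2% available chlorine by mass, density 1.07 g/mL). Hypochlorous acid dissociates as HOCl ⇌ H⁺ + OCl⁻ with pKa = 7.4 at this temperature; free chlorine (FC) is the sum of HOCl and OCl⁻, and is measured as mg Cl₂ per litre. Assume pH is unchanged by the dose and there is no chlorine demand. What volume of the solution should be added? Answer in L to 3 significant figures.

53.5 L

Volume: 1110 m³ = 1,110,000 L.
[OCl⁻]/[HOCl] = 10^(pH − pKa) = 10^(7.35 − 7.4) = 0.8913; fraction as HOCl = 1/(1 + 0.8913) = 0.5288.
Free chlorine required for 2.72 ppm HOCl: 2.72 / 0.5288 = 5.144 ppm.
FC to add: 5.144 − 0.4 = 4.744 mg/L as Cl₂.
Cl₂ equivalent: 4.744 mg/L × 1,110,000 L = 5266 g.
Product at 9.2% available Cl: 5266 / 0.092 = 57,240 g.
Volume: 57,240 g ÷ 1.07 g/mL = 53,500 mL.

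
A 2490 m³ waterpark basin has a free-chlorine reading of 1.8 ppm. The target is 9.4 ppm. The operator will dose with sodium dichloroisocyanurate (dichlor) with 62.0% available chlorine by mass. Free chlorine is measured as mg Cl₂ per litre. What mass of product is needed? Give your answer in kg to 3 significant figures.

Volume: 2490 m³ = 2,490,000 L.
Chlorine deficit: 9.4 − 1.8 = 7.6 ppm = 7.6 mg/L as Cl₂.
Cl₂ equivalent needed: 7.6 mg/L × 2,490,000 L = 18,920,000 mg = 18,920 g.
Product at 62.0% available chlorine: 18,920 / 0.62 = 30,520 g.

30.5 kg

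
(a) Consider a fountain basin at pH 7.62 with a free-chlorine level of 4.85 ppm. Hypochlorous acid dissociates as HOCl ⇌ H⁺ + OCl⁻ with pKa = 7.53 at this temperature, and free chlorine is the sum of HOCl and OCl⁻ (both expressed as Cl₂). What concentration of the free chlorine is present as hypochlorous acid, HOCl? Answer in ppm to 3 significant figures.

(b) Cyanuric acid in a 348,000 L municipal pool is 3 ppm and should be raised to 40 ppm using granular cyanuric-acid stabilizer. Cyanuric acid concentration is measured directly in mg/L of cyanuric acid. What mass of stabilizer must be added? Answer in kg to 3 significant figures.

(a) 2.17 ppm; (b) 12.9 kg

(a) [OCl⁻]/[HOCl] = 10^(pH − pKa) = 10^(7.62 − 7.53) = 10^0.09 = 1.23.
(a) Fraction as HOCl = 1 / (1 + 1.23) = 0.4484.
(a) HOCl = 0.4484 × 4.85 ppm = 2.175 ppm.

(b) CYA to add: (40 − 3) = 37 mg/L × 348,000 L = 12,880 g cyanuric acid.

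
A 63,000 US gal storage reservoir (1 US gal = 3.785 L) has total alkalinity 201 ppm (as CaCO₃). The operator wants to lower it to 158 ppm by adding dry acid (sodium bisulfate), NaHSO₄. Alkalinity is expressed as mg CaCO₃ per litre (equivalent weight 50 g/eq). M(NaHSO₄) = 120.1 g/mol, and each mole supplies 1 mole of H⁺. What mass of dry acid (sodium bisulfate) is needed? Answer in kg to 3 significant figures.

24.6 kg

Volume: 63,000 US gal × 3.785 L/gal = 238,455 L.
Alkalinity to neutralize: (201 − 158) = 43 mg/L as CaCO₃ × 238,455 L = 10,250 g as CaCO₃.
Equivalents of H⁺ required: 10,250 ÷ 50 g/eq = 205.1 eq = 205.1 mol NaHSO₄.
Mass of NaHSO₄: 205.1 × 120.1 = 24,630 g.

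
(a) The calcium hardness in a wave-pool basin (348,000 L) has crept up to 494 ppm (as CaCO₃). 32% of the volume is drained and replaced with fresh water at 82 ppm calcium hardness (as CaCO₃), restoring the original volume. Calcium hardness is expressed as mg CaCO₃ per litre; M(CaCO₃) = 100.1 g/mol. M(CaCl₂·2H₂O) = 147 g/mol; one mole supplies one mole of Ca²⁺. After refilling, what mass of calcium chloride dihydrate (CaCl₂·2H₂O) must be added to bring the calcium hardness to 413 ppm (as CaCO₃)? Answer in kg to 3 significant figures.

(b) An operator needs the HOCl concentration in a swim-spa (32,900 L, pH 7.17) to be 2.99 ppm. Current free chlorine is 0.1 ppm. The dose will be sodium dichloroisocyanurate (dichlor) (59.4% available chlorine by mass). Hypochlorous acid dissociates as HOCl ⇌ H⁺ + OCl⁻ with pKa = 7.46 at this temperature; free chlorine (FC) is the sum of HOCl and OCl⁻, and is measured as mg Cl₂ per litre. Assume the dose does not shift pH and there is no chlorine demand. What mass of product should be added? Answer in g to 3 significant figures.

(a) 26.0 kg; (b) 245 g

(a) After draining 32% and refilling: 494 × 0.68 + 82 × 0.32 = 362.16 ppm.
(a) Deficit to target: 413 − 362.16 = 50.84 mg/L.
(a) As CaCO₃: 50.84 mg/L × 348,000 L = 17,690 g; ÷ 100.1 = 176.7 mol Ca²⁺.
(a) Mass: 176.7 × 147 = 25,980 g.

(b) [OCl⁻]/[HOCl] = 10^(pH − pKa) = 10^(7.17 − 7.46) = 0.5129; fraction as HOCl = 1/(1 + 0.5129) = 0.661.
(b) Free chlorine required for 2.99 ppm HOCl: 2.99 / 0.661 = 4.523 ppm.
(b) FC to add: 4.523 − 0.1 = 4.423 mg/L as Cl₂.
(b) Cl₂ equivalent: 4.423 mg/L × 32,900 L = 145.5 g.
(b) Product at 59.4% available Cl: 145.5 / 0.594 = 245 g.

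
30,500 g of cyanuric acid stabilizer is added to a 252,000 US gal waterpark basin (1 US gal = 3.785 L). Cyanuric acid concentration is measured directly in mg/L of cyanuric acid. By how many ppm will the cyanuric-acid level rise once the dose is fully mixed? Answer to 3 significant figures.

32.0 ppm

Volume: 252,000 US gal × 3.785 L/gal = 953,820 L.
Rise: 30,500 g / 953,820 L × 1000 = 31.98 mg/L.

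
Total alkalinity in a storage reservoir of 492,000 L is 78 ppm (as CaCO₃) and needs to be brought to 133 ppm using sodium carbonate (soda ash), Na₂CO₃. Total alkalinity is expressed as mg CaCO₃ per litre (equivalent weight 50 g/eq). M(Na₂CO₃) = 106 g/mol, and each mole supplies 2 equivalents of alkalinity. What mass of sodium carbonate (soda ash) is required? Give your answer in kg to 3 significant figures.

Alkalinity to add: (133 − 78) = 55 mg/L as CaCO₃ × 492,000 L = 27,060 g as CaCO₃.
Equivalents: 27,060 g ÷ 50 g/eq = 541.2 eq.
Each mole of Na₂CO₃ supplies 2 eq, so 541.2 / 2 = 270.6 mol.
Mass: 270.6 mol × 106 g/mol = 28,680 g.

28.7 kg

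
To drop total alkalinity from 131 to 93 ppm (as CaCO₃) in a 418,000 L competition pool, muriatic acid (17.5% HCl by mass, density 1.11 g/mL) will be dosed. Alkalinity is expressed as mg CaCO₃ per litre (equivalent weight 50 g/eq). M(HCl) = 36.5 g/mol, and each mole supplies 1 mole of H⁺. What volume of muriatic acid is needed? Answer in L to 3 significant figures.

59.7 L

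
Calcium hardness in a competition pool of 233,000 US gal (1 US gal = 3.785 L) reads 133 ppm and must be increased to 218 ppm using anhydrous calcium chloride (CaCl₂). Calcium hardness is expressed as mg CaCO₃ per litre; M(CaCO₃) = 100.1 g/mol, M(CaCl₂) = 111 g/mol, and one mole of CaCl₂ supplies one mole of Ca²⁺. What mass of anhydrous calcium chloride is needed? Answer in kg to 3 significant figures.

Volume: 233,000 US gal × 3.785 L/gal = 881,905 L.
Hardness to add: (218 − 133) = 85 mg/L as CaCO₃ × 881,905 L = 74,960 g as CaCO₃.
Moles of Ca²⁺ (1 mol Ca²⁺ ≡ 1 mol CaCO₃): 74,960 / 100.1 g/mol = 748.9 mol.
Mass of CaCl₂: 748.9 × 111 = 83,120 g.

83.1 kg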